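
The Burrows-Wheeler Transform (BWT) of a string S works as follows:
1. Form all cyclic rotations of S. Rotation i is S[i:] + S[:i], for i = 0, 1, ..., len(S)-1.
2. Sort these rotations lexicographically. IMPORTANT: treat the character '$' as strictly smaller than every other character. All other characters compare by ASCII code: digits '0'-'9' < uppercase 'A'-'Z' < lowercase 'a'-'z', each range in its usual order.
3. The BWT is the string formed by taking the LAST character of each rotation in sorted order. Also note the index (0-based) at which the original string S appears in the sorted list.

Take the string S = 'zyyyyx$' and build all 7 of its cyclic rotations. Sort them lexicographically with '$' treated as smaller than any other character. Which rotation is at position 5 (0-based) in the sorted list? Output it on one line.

Answer: yyyyx$z

Derivation:
All 7 rotations (rotation i = S[i:]+S[:i]):
  rot[0] = zyyyyx$
  rot[1] = yyyyx$z
  rot[2] = yyyx$zy
  rot[3] = yyx$zyy
  rot[4] = yx$zyyy
  rot[5] = x$zyyyy
  rot[6] = $zyyyyx
Sorted (with $ < everything):
  sorted[0] = $zyyyyx
  sorted[1] = x$zyyyy
  sorted[2] = yx$zyyy
  sorted[3] = yyx$zyy
  sorted[4] = yyyx$zy
  sorted[5] = yyyyx$z
  sorted[6] = zyyyyx$
sorted[5] = yyyyx$z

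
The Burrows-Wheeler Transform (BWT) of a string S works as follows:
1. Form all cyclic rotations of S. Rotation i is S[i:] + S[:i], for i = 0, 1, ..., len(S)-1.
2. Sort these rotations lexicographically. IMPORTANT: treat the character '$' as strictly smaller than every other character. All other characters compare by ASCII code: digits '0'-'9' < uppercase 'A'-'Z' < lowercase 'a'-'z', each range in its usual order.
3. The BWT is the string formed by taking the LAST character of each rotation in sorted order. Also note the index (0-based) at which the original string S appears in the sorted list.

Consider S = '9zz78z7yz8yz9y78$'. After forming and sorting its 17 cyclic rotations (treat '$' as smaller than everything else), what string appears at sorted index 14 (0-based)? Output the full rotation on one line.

All 17 rotations (rotation i = S[i:]+S[:i]):
  rot[0] = 9zz78z7yz8yz9y78$
  rot[1] = zz78z7yz8yz9y78$9
  rot[2] = z78z7yz8yz9y78$9z
  rot[3] = 78z7yz8yz9y78$9zz
  rot[4] = 8z7yz8yz9y78$9zz7
  rot[5] = z7yz8yz9y78$9zz78
  rot[6] = 7yz8yz9y78$9zz78z
  rot[7] = yz8yz9y78$9zz78z7
  rot[8] = z8yz9y78$9zz78z7y
  rot[9] = 8yz9y78$9zz78z7yz
  rot[10] = yz9y78$9zz78z7yz8
  rot[11] = z9y78$9zz78z7yz8y
  rot[12] = 9y78$9zz78z7yz8yz
  rot[13] = y78$9zz78z7yz8yz9
  rot[14] = 78$9zz78z7yz8yz9y
  rot[15] = 8$9zz78z7yz8yz9y7
  rot[16] = $9zz78z7yz8yz9y78
Sorted (with $ < everything):
  sorted[0] = $9zz78z7yz8yz9y78
  sorted[1] = 78$9zz78z7yz8yz9y
  sorted[2] = 78z7yz8yz9y78$9zz
  sorted[3] = 7yz8yz9y78$9zz78z
  sorted[4] = 8$9zz78z7yz8yz9y7
  sorted[5] = 8yz9y78$9zz78z7yz
  sorted[6] = 8z7yz8yz9y78$9zz7
  sorted[7] = 9y78$9zz78z7yz8yz
  sorted[8] = 9zz78z7yz8yz9y78$
  sorted[9] = y78$9zz78z7yz8yz9
  sorted[10] = yz8yz9y78$9zz78z7
  sorted[11] = yz9y78$9zz78z7yz8
  sorted[12] = z78z7yz8yz9y78$9z
  sorted[13] = z7yz8yz9y78$9zz78
  sorted[14] = z8yz9y78$9zz78z7y
  sorted[15] = z9y78$9zz78z7yz8y
  sorted[16] = zz78z7yz8yz9y78$9
sorted[14] = z8yz9y78$9zz78z7y

Answer: z8yz9y78$9zz78z7y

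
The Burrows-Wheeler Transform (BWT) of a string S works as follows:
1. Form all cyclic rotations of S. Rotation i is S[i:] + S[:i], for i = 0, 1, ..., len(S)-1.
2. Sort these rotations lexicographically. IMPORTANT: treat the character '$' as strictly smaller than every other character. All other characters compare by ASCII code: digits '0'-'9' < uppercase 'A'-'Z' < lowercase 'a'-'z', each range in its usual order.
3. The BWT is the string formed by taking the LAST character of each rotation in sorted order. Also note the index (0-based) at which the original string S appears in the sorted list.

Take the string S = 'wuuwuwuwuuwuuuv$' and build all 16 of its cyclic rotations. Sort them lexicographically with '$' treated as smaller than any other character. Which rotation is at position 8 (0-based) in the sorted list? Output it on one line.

All 16 rotations (rotation i = S[i:]+S[:i]):
  rot[0] = wuuwuwuwuuwuuuv$
  rot[1] = uuwuwuwuuwuuuv$w
  rot[2] = uwuwuwuuwuuuv$wu
  rot[3] = wuwuwuuwuuuv$wuu
  rot[4] = uwuwuuwuuuv$wuuw
  rot[5] = wuwuuwuuuv$wuuwu
  rot[6] = uwuuwuuuv$wuuwuw
  rot[7] = wuuwuuuv$wuuwuwu
  rot[8] = uuwuuuv$wuuwuwuw
  rot[9] = uwuuuv$wuuwuwuwu
  rot[10] = wuuuv$wuuwuwuwuu
  rot[11] = uuuv$wuuwuwuwuuw
  rot[12] = uuv$wuuwuwuwuuwu
  rot[13] = uv$wuuwuwuwuuwuu
  rot[14] = v$wuuwuwuwuuwuuu
  rot[15] = $wuuwuwuwuuwuuuv
Sorted (with $ < everything):
  sorted[0] = $wuuwuwuwuuwuuuv
  sorted[1] = uuuv$wuuwuwuwuuw
  sorted[2] = uuv$wuuwuwuwuuwu
  sorted[3] = uuwuuuv$wuuwuwuw
  sorted[4] = uuwuwuwuuwuuuv$w
  sorted[5] = uv$wuuwuwuwuuwuu
  sorted[6] = uwuuuv$wuuwuwuwu
  sorted[7] = uwuuwuuuv$wuuwuw
  sorted[8] = uwuwuuwuuuv$wuuw
  sorted[9] = uwuwuwuuwuuuv$wu
  sorted[10] = v$wuuwuwuwuuwuuu
  sorted[11] = wuuuv$wuuwuwuwuu
  sorted[12] = wuuwuuuv$wuuwuwu
  sorted[13] = wuuwuwuwuuwuuuv$
  sorted[14] = wuwuuwuuuv$wuuwu
  sorted[15] = wuwuwuuwuuuv$wuu
sorted[8] = uwuwuuwuuuv$wuuw

Answer: uwuwuuwuuuv$wuuw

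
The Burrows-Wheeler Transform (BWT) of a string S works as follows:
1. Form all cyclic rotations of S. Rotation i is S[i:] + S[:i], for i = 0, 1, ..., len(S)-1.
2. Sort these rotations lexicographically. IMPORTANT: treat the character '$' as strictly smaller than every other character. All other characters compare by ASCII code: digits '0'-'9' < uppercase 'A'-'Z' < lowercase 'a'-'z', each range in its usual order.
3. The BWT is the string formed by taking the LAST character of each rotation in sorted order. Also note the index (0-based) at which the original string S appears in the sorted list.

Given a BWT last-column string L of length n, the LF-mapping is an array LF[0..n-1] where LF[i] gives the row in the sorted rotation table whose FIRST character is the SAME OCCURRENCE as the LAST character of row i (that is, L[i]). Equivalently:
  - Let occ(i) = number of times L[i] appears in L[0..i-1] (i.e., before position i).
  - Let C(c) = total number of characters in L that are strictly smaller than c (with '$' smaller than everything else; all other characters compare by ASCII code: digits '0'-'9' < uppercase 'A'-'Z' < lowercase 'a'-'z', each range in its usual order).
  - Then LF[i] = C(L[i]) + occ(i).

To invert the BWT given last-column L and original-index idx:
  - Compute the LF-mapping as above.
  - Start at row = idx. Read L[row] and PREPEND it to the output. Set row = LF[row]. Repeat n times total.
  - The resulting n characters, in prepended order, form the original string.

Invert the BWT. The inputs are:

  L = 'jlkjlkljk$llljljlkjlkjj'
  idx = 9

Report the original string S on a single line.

Answer: kjjjlljlkjllklkjljkllj$

Derivation:
LF mapping: 1 14 9 2 15 10 16 3 11 0 17 18 19 4 20 5 21 12 6 22 13 7 8
Walk LF starting at row 9, prepending L[row]:
  step 1: row=9, L[9]='$', prepend. Next row=LF[9]=0
  step 2: row=0, L[0]='j', prepend. Next row=LF[0]=1
  step 3: row=1, L[1]='l', prepend. Next row=LF[1]=14
  step 4: row=14, L[14]='l', prepend. Next row=LF[14]=20
  step 5: row=20, L[20]='k', prepend. Next row=LF[20]=13
  step 6: row=13, L[13]='j', prepend. Next row=LF[13]=4
  step 7: row=4, L[4]='l', prepend. Next row=LF[4]=15
  step 8: row=15, L[15]='j', prepend. Next row=LF[15]=5
  step 9: row=5, L[5]='k', prepend. Next row=LF[5]=10
  step 10: row=10, L[10]='l', prepend. Next row=LF[10]=17
  step 11: row=17, L[17]='k', prepend. Next row=LF[17]=12
  step 12: row=12, L[12]='l', prepend. Next row=LF[12]=19
  step 13: row=19, L[19]='l', prepend. Next row=LF[19]=22
  step 14: row=22, L[22]='j', prepend. Next row=LF[22]=8
  step 15: row=8, L[8]='k', prepend. Next row=LF[8]=11
  step 16: row=11, L[11]='l', prepend. Next row=LF[11]=18
  step 17: row=18, L[18]='j', prepend. Next row=LF[18]=6
  step 18: row=6, L[6]='l', prepend. Next row=LF[6]=16
  step 19: row=16, L[16]='l', prepend. Next row=LF[16]=21
  step 20: row=21, L[21]='j', prepend. Next row=LF[21]=7
  step 21: row=7, L[7]='j', prepend. Next row=LF[7]=3
  step 22: row=3, L[3]='j', prepend. Next row=LF[3]=2
  step 23: row=2, L[2]='k', prepend. Next row=LF[2]=9
Reversed output: kjjjlljlkjllklkjljkllj$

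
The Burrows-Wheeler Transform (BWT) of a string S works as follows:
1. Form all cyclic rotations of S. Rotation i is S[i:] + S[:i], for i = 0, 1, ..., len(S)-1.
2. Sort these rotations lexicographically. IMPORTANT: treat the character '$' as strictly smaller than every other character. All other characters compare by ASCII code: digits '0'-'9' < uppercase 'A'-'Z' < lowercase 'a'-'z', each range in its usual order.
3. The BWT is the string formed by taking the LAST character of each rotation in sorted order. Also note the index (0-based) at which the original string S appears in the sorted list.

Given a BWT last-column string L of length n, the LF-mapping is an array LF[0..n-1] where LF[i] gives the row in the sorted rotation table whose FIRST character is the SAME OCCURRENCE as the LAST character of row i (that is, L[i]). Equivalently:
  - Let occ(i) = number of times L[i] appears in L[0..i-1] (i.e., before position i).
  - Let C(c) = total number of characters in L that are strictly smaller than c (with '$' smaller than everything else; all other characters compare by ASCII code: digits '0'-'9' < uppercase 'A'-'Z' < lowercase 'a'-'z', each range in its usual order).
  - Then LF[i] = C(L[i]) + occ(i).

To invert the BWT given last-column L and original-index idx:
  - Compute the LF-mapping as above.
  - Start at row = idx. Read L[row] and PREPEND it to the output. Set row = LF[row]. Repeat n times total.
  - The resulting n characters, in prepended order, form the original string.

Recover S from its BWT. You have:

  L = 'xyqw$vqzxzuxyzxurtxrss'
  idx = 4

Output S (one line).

Answer: rztyqqszxuvszuxxwrxyx$

Derivation:
LF mapping: 12 17 1 11 0 10 2 19 13 20 8 14 18 21 15 9 3 7 16 4 5 6
Walk LF starting at row 4, prepending L[row]:
  step 1: row=4, L[4]='$', prepend. Next row=LF[4]=0
  step 2: row=0, L[0]='x', prepend. Next row=LF[0]=12
  step 3: row=12, L[12]='y', prepend. Next row=LF[12]=18
  step 4: row=18, L[18]='x', prepend. Next row=LF[18]=16
  step 5: row=16, L[16]='r', prepend. Next row=LF[16]=3
  step 6: row=3, L[3]='w', prepend. Next row=LF[3]=11
  step 7: row=11, L[11]='x', prepend. Next row=LF[11]=14
  step 8: row=14, L[14]='x', prepend. Next row=LF[14]=15
  step 9: row=15, L[15]='u', prepend. Next row=LF[15]=9
  step 10: row=9, L[9]='z', prepend. Next row=LF[9]=20
  step 11: row=20, L[20]='s', prepend. Next row=LF[20]=5
  step 12: row=5, L[5]='v', prepend. Next row=LF[5]=10
  step 13: row=10, L[10]='u', prepend. Next row=LF[10]=8
  step 14: row=8, L[8]='x', prepend. Next row=LF[8]=13
  step 15: row=13, L[13]='z', prepend. Next row=LF[13]=21
  step 16: row=21, L[21]='s', prepend. Next row=LF[21]=6
  step 17: row=6, L[6]='q', prepend. Next row=LF[6]=2
  step 18: row=2, L[2]='q', prepend. Next row=LF[2]=1
  step 19: row=1, L[1]='y', prepend. Next row=LF[1]=17
  step 20: row=17, L[17]='t', prepend. Next row=LF[17]=7
  step 21: row=7, L[7]='z', prepend. Next row=LF[7]=19
  step 22: row=19, L[19]='r', prepend. Next row=LF[19]=4
Reversed output: rztyqqszxuvszuxxwrxyx$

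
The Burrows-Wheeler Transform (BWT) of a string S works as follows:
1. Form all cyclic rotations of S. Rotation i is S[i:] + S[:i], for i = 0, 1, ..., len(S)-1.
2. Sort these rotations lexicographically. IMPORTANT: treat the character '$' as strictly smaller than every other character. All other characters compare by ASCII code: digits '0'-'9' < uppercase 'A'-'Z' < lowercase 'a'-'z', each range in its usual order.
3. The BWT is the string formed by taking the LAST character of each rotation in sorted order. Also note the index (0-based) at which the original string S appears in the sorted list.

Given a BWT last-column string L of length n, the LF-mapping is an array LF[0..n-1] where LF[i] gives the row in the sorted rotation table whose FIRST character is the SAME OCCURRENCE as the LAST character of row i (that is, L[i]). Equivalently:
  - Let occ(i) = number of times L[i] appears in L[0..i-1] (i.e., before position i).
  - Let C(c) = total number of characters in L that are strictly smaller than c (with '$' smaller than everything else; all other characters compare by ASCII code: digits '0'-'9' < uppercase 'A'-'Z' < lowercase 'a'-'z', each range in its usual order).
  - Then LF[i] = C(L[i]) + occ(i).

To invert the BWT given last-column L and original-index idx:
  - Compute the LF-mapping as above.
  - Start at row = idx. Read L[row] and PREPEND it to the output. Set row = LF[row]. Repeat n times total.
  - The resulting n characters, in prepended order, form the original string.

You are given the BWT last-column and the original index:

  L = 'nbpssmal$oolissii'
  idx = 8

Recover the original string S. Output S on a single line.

LF mapping: 9 2 12 13 14 8 1 6 0 10 11 7 3 15 16 4 5
Walk LF starting at row 8, prepending L[row]:
  step 1: row=8, L[8]='$', prepend. Next row=LF[8]=0
  step 2: row=0, L[0]='n', prepend. Next row=LF[0]=9
  step 3: row=9, L[9]='o', prepend. Next row=LF[9]=10
  step 4: row=10, L[10]='o', prepend. Next row=LF[10]=11
  step 5: row=11, L[11]='l', prepend. Next row=LF[11]=7
  step 6: row=7, L[7]='l', prepend. Next row=LF[7]=6
  step 7: row=6, L[6]='a', prepend. Next row=LF[6]=1
  step 8: row=1, L[1]='b', prepend. Next row=LF[1]=2
  step 9: row=2, L[2]='p', prepend. Next row=LF[2]=12
  step 10: row=12, L[12]='i', prepend. Next row=LF[12]=3
  step 11: row=3, L[3]='s', prepend. Next row=LF[3]=13
  step 12: row=13, L[13]='s', prepend. Next row=LF[13]=15
  step 13: row=15, L[15]='i', prepend. Next row=LF[15]=4
  step 14: row=4, L[4]='s', prepend. Next row=LF[4]=14
  step 15: row=14, L[14]='s', prepend. Next row=LF[14]=16
  step 16: row=16, L[16]='i', prepend. Next row=LF[16]=5
  step 17: row=5, L[5]='m', prepend. Next row=LF[5]=8
Reversed output: mississipballoon$

Answer: mississipballoon$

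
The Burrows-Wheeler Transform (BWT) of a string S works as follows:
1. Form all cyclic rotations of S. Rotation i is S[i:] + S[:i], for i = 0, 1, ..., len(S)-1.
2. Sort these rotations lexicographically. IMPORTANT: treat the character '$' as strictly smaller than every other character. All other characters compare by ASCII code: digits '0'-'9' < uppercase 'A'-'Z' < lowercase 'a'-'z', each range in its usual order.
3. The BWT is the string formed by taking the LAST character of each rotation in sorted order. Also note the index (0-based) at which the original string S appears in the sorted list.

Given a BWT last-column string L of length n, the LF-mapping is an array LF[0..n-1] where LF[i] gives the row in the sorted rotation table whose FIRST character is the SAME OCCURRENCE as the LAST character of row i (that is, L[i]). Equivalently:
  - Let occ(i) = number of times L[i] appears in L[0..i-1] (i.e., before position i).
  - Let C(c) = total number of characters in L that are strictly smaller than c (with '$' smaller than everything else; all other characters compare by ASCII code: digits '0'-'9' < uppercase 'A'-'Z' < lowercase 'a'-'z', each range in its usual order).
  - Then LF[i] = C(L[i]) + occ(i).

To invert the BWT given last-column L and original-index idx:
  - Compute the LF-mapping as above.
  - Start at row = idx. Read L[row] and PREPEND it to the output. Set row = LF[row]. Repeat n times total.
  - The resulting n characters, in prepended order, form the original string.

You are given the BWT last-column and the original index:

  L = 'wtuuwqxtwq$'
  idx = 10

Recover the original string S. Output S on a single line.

LF mapping: 7 3 5 6 8 1 10 4 9 2 0
Walk LF starting at row 10, prepending L[row]:
  step 1: row=10, L[10]='$', prepend. Next row=LF[10]=0
  step 2: row=0, L[0]='w', prepend. Next row=LF[0]=7
  step 3: row=7, L[7]='t', prepend. Next row=LF[7]=4
  step 4: row=4, L[4]='w', prepend. Next row=LF[4]=8
  step 5: row=8, L[8]='w', prepend. Next row=LF[8]=9
  step 6: row=9, L[9]='q', prepend. Next row=LF[9]=2
  step 7: row=2, L[2]='u', prepend. Next row=LF[2]=5
  step 8: row=5, L[5]='q', prepend. Next row=LF[5]=1
  step 9: row=1, L[1]='t', prepend. Next row=LF[1]=3
  step 10: row=3, L[3]='u', prepend. Next row=LF[3]=6
  step 11: row=6, L[6]='x', prepend. Next row=LF[6]=10
Reversed output: xutquqwwtw$

Answer: xutquqwwtw$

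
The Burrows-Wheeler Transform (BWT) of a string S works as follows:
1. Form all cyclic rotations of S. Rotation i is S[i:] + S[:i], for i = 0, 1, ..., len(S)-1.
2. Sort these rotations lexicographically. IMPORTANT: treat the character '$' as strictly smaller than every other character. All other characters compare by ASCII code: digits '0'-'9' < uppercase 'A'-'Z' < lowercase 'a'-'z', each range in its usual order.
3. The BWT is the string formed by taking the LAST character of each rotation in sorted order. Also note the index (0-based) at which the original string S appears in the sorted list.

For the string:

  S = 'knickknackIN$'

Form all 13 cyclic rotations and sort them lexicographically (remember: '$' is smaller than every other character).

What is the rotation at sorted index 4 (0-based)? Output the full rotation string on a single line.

Answer: ckIN$knickkna

Derivation:
All 13 rotations (rotation i = S[i:]+S[:i]):
  rot[0] = knickknackIN$
  rot[1] = nickknackIN$k
  rot[2] = ickknackIN$kn
  rot[3] = ckknackIN$kni
  rot[4] = kknackIN$knic
  rot[5] = knackIN$knick
  rot[6] = nackIN$knickk
  rot[7] = ackIN$knickkn
  rot[8] = ckIN$knickkna
  rot[9] = kIN$knickknac
  rot[10] = IN$knickknack
  rot[11] = N$knickknackI
  rot[12] = $knickknackIN
Sorted (with $ < everything):
  sorted[0] = $knickknackIN
  sorted[1] = IN$knickknack
  sorted[2] = N$knickknackI
  sorted[3] = ackIN$knickkn
  sorted[4] = ckIN$knickkna
  sorted[5] = ckknackIN$kni
  sorted[6] = ickknackIN$kn
  sorted[7] = kIN$knickknac
  sorted[8] = kknackIN$knic
  sorted[9] = knackIN$knick
  sorted[10] = knickknackIN$
  sorted[11] = nackIN$knickk
  sorted[12] = nickknackIN$k
sorted[4] = ckIN$knickkna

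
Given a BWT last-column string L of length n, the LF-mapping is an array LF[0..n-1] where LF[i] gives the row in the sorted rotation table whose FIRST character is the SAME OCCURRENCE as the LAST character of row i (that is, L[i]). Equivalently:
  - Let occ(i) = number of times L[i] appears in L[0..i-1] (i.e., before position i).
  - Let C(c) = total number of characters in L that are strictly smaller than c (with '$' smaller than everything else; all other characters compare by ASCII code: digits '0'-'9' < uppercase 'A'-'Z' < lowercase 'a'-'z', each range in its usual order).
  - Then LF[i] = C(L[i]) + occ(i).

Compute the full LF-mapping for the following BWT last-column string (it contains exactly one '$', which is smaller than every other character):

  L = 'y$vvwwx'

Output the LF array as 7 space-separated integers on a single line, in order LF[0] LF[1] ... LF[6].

Answer: 6 0 1 2 3 4 5

Derivation:
Char counts: '$':1, 'v':2, 'w':2, 'x':1, 'y':1
C (first-col start): C('$')=0, C('v')=1, C('w')=3, C('x')=5, C('y')=6
L[0]='y': occ=0, LF[0]=C('y')+0=6+0=6
L[1]='$': occ=0, LF[1]=C('$')+0=0+0=0
L[2]='v': occ=0, LF[2]=C('v')+0=1+0=1
L[3]='v': occ=1, LF[3]=C('v')+1=1+1=2
L[4]='w': occ=0, LF[4]=C('w')+0=3+0=3
L[5]='w': occ=1, LF[5]=C('w')+1=3+1=4
L[6]='x': occ=0, LF[6]=C('x')+0=5+0=5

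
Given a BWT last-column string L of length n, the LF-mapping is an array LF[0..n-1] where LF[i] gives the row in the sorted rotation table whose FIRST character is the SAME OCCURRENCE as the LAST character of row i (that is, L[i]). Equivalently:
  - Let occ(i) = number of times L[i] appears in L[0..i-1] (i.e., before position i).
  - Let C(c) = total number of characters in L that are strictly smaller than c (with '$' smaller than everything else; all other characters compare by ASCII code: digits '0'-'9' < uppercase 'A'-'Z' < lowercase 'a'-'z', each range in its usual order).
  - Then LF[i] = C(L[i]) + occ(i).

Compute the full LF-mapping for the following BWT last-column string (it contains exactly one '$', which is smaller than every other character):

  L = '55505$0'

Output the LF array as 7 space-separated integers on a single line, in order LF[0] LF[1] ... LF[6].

Char counts: '$':1, '0':2, '5':4
C (first-col start): C('$')=0, C('0')=1, C('5')=3
L[0]='5': occ=0, LF[0]=C('5')+0=3+0=3
L[1]='5': occ=1, LF[1]=C('5')+1=3+1=4
L[2]='5': occ=2, LF[2]=C('5')+2=3+2=5
L[3]='0': occ=0, LF[3]=C('0')+0=1+0=1
L[4]='5': occ=3, LF[4]=C('5')+3=3+3=6
L[5]='$': occ=0, LF[5]=C('$')+0=0+0=0
L[6]='0': occ=1, LF[6]=C('0')+1=1+1=2

Answer: 3 4 5 1 6 0 2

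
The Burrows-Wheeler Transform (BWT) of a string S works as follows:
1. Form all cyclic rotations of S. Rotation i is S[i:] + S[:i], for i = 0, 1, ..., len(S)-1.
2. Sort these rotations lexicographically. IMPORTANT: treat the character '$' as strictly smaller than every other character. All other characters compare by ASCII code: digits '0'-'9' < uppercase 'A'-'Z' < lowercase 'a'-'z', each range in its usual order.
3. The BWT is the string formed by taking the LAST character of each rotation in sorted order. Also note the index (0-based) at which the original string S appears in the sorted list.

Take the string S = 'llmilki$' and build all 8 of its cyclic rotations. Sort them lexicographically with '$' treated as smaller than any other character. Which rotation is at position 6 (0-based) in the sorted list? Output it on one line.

All 8 rotations (rotation i = S[i:]+S[:i]):
  rot[0] = llmilki$
  rot[1] = lmilki$l
  rot[2] = milki$ll
  rot[3] = ilki$llm
  rot[4] = lki$llmi
  rot[5] = ki$llmil
  rot[6] = i$llmilk
  rot[7] = $llmilki
Sorted (with $ < everything):
  sorted[0] = $llmilki
  sorted[1] = i$llmilk
  sorted[2] = ilki$llm
  sorted[3] = ki$llmil
  sorted[4] = lki$llmi
  sorted[5] = llmilki$
  sorted[6] = lmilki$l
  sorted[7] = milki$ll
sorted[6] = lmilki$l

Answer: lmilki$l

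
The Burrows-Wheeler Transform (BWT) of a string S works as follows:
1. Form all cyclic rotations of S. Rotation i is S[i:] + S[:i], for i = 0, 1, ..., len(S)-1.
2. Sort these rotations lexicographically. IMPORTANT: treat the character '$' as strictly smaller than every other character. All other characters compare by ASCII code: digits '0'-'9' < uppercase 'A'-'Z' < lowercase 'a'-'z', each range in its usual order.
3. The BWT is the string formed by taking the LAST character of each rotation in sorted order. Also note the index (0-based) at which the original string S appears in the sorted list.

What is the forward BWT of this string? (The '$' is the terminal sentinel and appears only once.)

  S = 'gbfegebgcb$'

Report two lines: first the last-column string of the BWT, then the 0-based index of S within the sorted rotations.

Answer: bcgeggfb$be
8

Derivation:
All 11 rotations (rotation i = S[i:]+S[:i]):
  rot[0] = gbfegebgcb$
  rot[1] = bfegebgcb$g
  rot[2] = fegebgcb$gb
  rot[3] = egebgcb$gbf
  rot[4] = gebgcb$gbfe
  rot[5] = ebgcb$gbfeg
  rot[6] = bgcb$gbfege
  rot[7] = gcb$gbfegeb
  rot[8] = cb$gbfegebg
  rot[9] = b$gbfegebgc
  rot[10] = $gbfegebgcb
Sorted (with $ < everything):
  sorted[0] = $gbfegebgcb  (last char: 'b')
  sorted[1] = b$gbfegebgc  (last char: 'c')
  sorted[2] = bfegebgcb$g  (last char: 'g')
  sorted[3] = bgcb$gbfege  (last char: 'e')
  sorted[4] = cb$gbfegebg  (last char: 'g')
  sorted[5] = ebgcb$gbfeg  (last char: 'g')
  sorted[6] = egebgcb$gbf  (last char: 'f')
  sorted[7] = fegebgcb$gb  (last char: 'b')
  sorted[8] = gbfegebgcb$  (last char: '$')
  sorted[9] = gcb$gbfegeb  (last char: 'b')
  sorted[10] = gebgcb$gbfe  (last char: 'e')
Last column: bcgeggfb$be
Original string S is at sorted index 8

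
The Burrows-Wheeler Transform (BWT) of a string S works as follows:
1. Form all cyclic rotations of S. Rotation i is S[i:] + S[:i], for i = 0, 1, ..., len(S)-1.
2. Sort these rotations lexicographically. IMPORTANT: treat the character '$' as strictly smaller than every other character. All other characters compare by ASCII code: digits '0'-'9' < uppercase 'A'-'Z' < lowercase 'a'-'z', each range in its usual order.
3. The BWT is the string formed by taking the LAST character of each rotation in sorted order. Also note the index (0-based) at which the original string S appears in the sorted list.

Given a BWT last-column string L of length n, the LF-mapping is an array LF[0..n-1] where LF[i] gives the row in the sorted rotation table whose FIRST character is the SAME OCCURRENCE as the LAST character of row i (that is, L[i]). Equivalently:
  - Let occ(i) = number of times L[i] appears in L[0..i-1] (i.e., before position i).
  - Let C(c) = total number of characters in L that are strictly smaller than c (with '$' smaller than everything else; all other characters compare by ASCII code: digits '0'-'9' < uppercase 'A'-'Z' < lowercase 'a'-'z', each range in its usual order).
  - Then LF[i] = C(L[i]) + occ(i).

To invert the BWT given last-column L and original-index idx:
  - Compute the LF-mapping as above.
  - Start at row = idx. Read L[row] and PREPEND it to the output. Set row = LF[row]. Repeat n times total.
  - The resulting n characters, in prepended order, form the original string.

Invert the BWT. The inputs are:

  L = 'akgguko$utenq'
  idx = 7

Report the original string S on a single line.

Answer: nuggetquokka$

Derivation:
LF mapping: 1 5 3 4 11 6 8 0 12 10 2 7 9
Walk LF starting at row 7, prepending L[row]:
  step 1: row=7, L[7]='$', prepend. Next row=LF[7]=0
  step 2: row=0, L[0]='a', prepend. Next row=LF[0]=1
  step 3: row=1, L[1]='k', prepend. Next row=LF[1]=5
  step 4: row=5, L[5]='k', prepend. Next row=LF[5]=6
  step 5: row=6, L[6]='o', prepend. Next row=LF[6]=8
  step 6: row=8, L[8]='u', prepend. Next row=LF[8]=12
  step 7: row=12, L[12]='q', prepend. Next row=LF[12]=9
  step 8: row=9, L[9]='t', prepend. Next row=LF[9]=10
  step 9: row=10, L[10]='e', prepend. Next row=LF[10]=2
  step 10: row=2, L[2]='g', prepend. Next row=LF[2]=3
  step 11: row=3, L[3]='g', prepend. Next row=LF[3]=4
  step 12: row=4, L[4]='u', prepend. Next row=LF[4]=11
  step 13: row=11, L[11]='n', prepend. Next row=LF[11]=7
Reversed output: nuggetquokka$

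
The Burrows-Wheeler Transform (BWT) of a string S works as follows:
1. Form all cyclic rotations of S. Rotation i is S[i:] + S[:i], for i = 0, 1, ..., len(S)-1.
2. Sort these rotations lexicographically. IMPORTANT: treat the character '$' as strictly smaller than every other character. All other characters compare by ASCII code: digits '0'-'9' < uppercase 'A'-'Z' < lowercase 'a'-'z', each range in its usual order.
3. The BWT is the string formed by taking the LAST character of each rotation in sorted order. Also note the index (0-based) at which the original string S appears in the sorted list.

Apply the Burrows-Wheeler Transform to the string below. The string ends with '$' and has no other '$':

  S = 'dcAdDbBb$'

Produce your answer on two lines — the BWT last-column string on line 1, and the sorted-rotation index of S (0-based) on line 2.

All 9 rotations (rotation i = S[i:]+S[:i]):
  rot[0] = dcAdDbBb$
  rot[1] = cAdDbBb$d
  rot[2] = AdDbBb$dc
  rot[3] = dDbBb$dcA
  rot[4] = DbBb$dcAd
  rot[5] = bBb$dcAdD
  rot[6] = Bb$dcAdDb
  rot[7] = b$dcAdDbB
  rot[8] = $dcAdDbBb
Sorted (with $ < everything):
  sorted[0] = $dcAdDbBb  (last char: 'b')
  sorted[1] = AdDbBb$dc  (last char: 'c')
  sorted[2] = Bb$dcAdDb  (last char: 'b')
  sorted[3] = DbBb$dcAd  (last char: 'd')
  sorted[4] = b$dcAdDbB  (last char: 'B')
  sorted[5] = bBb$dcAdD  (last char: 'D')
  sorted[6] = cAdDbBb$d  (last char: 'd')
  sorted[7] = dDbBb$dcA  (last char: 'A')
  sorted[8] = dcAdDbBb$  (last char: '$')
Last column: bcbdBDdA$
Original string S is at sorted index 8

Answer: bcbdBDdA$
8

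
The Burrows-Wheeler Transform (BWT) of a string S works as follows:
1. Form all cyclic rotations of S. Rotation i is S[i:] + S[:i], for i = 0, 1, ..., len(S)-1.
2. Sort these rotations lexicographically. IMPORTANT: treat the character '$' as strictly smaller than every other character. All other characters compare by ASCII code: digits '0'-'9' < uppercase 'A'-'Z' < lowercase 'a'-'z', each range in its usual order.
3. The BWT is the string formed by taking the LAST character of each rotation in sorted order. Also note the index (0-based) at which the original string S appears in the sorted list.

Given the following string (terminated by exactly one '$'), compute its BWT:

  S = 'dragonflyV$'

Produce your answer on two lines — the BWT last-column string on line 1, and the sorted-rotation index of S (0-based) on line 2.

All 11 rotations (rotation i = S[i:]+S[:i]):
  rot[0] = dragonflyV$
  rot[1] = ragonflyV$d
  rot[2] = agonflyV$dr
  rot[3] = gonflyV$dra
  rot[4] = onflyV$drag
  rot[5] = nflyV$drago
  rot[6] = flyV$dragon
  rot[7] = lyV$dragonf
  rot[8] = yV$dragonfl
  rot[9] = V$dragonfly
  rot[10] = $dragonflyV
Sorted (with $ < everything):
  sorted[0] = $dragonflyV  (last char: 'V')
  sorted[1] = V$dragonfly  (last char: 'y')
  sorted[2] = agonflyV$dr  (last char: 'r')
  sorted[3] = dragonflyV$  (last char: '$')
  sorted[4] = flyV$dragon  (last char: 'n')
  sorted[5] = gonflyV$dra  (last char: 'a')
  sorted[6] = lyV$dragonf  (last char: 'f')
  sorted[7] = nflyV$drago  (last char: 'o')
  sorted[8] = onflyV$drag  (last char: 'g')
  sorted[9] = ragonflyV$d  (last char: 'd')
  sorted[10] = yV$dragonfl  (last char: 'l')
Last column: Vyr$nafogdl
Original string S is at sorted index 3

Answer: Vyr$nafogdl
3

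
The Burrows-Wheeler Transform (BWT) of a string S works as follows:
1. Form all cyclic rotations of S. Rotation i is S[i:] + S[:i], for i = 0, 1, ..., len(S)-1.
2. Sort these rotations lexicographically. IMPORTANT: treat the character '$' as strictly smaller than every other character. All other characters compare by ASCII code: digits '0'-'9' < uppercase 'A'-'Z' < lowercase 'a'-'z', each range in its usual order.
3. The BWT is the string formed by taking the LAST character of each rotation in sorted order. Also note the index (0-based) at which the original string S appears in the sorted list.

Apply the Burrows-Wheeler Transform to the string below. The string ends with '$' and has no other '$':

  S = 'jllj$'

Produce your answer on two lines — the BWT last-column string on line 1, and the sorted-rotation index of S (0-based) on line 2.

Answer: jl$lj
2

Derivation:
All 5 rotations (rotation i = S[i:]+S[:i]):
  rot[0] = jllj$
  rot[1] = llj$j
  rot[2] = lj$jl
  rot[3] = j$jll
  rot[4] = $jllj
Sorted (with $ < everything):
  sorted[0] = $jllj  (last char: 'j')
  sorted[1] = j$jll  (last char: 'l')
  sorted[2] = jllj$  (last char: '$')
  sorted[3] = lj$jl  (last char: 'l')
  sorted[4] = llj$j  (last char: 'j')
Last column: jl$lj
Original string S is at sorted index 2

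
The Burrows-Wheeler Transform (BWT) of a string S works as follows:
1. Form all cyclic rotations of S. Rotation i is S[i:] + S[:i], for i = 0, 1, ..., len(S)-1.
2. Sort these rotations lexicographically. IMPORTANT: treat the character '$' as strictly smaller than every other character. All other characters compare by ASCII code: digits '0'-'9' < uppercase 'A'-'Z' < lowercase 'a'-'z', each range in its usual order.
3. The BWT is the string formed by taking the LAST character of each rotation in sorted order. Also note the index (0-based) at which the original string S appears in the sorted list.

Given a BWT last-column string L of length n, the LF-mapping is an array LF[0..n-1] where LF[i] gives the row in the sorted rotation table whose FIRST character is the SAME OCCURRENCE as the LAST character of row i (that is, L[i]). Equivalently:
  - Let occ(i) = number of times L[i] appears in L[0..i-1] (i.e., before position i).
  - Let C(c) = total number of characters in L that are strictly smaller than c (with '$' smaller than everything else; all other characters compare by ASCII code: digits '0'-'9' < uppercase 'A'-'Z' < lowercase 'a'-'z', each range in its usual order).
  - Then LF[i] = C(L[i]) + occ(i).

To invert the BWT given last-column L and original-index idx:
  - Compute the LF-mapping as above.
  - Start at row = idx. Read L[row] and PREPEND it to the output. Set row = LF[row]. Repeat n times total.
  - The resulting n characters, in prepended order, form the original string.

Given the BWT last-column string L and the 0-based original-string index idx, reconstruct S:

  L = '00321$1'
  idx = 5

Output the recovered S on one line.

LF mapping: 1 2 6 5 3 0 4
Walk LF starting at row 5, prepending L[row]:
  step 1: row=5, L[5]='$', prepend. Next row=LF[5]=0
  step 2: row=0, L[0]='0', prepend. Next row=LF[0]=1
  step 3: row=1, L[1]='0', prepend. Next row=LF[1]=2
  step 4: row=2, L[2]='3', prepend. Next row=LF[2]=6
  step 5: row=6, L[6]='1', prepend. Next row=LF[6]=4
  step 6: row=4, L[4]='1', prepend. Next row=LF[4]=3
  step 7: row=3, L[3]='2', prepend. Next row=LF[3]=5
Reversed output: 211300$

Answer: 211300$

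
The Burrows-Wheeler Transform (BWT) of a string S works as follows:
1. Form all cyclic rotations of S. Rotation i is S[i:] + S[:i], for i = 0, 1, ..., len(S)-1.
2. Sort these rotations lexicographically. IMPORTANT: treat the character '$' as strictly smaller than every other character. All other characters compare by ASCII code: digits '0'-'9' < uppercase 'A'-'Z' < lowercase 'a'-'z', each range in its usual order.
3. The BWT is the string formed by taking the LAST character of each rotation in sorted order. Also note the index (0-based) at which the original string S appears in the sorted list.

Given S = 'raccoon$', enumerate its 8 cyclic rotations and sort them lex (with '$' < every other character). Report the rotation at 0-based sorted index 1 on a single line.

All 8 rotations (rotation i = S[i:]+S[:i]):
  rot[0] = raccoon$
  rot[1] = accoon$r
  rot[2] = ccoon$ra
  rot[3] = coon$rac
  rot[4] = oon$racc
  rot[5] = on$racco
  rot[6] = n$raccoo
  rot[7] = $raccoon
Sorted (with $ < everything):
  sorted[0] = $raccoon
  sorted[1] = accoon$r
  sorted[2] = ccoon$ra
  sorted[3] = coon$rac
  sorted[4] = n$raccoo
  sorted[5] = on$racco
  sorted[6] = oon$racc
  sorted[7] = raccoon$
sorted[1] = accoon$r

Answer: accoon$r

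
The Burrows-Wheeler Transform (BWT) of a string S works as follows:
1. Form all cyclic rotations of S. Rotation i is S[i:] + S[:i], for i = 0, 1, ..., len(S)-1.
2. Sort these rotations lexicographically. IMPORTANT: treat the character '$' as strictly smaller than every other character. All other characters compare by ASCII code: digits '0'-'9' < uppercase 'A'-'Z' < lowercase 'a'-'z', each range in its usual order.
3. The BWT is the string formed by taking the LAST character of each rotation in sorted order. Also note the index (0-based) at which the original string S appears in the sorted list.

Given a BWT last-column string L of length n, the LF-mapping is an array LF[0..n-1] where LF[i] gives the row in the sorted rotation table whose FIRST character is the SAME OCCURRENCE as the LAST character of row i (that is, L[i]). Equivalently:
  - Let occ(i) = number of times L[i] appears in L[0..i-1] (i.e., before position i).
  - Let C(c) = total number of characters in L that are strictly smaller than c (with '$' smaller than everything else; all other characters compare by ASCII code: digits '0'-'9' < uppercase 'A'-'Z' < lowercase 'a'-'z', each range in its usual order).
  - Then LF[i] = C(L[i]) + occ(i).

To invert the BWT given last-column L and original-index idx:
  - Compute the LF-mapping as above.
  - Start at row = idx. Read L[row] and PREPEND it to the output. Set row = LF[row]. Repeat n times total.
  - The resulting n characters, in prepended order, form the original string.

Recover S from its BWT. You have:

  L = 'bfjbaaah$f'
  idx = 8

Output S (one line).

LF mapping: 4 6 9 5 1 2 3 8 0 7
Walk LF starting at row 8, prepending L[row]:
  step 1: row=8, L[8]='$', prepend. Next row=LF[8]=0
  step 2: row=0, L[0]='b', prepend. Next row=LF[0]=4
  step 3: row=4, L[4]='a', prepend. Next row=LF[4]=1
  step 4: row=1, L[1]='f', prepend. Next row=LF[1]=6
  step 5: row=6, L[6]='a', prepend. Next row=LF[6]=3
  step 6: row=3, L[3]='b', prepend. Next row=LF[3]=5
  step 7: row=5, L[5]='a', prepend. Next row=LF[5]=2
  step 8: row=2, L[2]='j', prepend. Next row=LF[2]=9
  step 9: row=9, L[9]='f', prepend. Next row=LF[9]=7
  step 10: row=7, L[7]='h', prepend. Next row=LF[7]=8
Reversed output: hfjabafab$

Answer: hfjabafab$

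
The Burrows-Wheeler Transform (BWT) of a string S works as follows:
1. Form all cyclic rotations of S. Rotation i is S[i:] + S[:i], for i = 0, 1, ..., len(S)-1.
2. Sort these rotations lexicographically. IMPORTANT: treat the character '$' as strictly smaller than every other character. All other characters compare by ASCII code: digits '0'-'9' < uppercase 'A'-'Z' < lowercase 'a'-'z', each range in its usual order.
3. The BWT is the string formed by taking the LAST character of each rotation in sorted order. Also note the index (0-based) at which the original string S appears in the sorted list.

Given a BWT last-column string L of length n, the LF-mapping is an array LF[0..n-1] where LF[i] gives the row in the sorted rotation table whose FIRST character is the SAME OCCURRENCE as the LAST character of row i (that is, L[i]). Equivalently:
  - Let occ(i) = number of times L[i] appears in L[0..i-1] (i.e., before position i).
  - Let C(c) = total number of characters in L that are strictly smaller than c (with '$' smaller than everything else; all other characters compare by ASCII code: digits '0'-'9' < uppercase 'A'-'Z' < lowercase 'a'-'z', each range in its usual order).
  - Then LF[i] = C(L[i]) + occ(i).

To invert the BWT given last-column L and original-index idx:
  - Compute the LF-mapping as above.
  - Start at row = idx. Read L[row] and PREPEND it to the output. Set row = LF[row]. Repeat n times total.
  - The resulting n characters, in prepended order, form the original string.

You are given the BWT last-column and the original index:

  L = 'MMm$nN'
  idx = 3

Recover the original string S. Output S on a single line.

Answer: NnmMM$

Derivation:
LF mapping: 1 2 4 0 5 3
Walk LF starting at row 3, prepending L[row]:
  step 1: row=3, L[3]='$', prepend. Next row=LF[3]=0
  step 2: row=0, L[0]='M', prepend. Next row=LF[0]=1
  step 3: row=1, L[1]='M', prepend. Next row=LF[1]=2
  step 4: row=2, L[2]='m', prepend. Next row=LF[2]=4
  step 5: row=4, L[4]='n', prepend. Next row=LF[4]=5
  step 6: row=5, L[5]='N', prepend. Next row=LF[5]=3
Reversed output: NnmMM$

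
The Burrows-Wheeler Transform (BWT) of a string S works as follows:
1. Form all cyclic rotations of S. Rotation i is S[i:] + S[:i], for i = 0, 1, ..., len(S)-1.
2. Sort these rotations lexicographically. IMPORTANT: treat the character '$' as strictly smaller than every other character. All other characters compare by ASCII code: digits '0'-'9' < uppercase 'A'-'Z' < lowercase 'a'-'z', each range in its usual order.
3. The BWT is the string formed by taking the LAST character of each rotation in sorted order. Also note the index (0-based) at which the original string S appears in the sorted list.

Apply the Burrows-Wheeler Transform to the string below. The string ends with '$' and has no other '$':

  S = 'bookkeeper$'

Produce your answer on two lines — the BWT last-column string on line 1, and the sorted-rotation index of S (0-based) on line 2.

Answer: r$kepkoobee
1

Derivation:
All 11 rotations (rotation i = S[i:]+S[:i]):
  rot[0] = bookkeeper$
  rot[1] = ookkeeper$b
  rot[2] = okkeeper$bo
  rot[3] = kkeeper$boo
  rot[4] = keeper$book
  rot[5] = eeper$bookk
  rot[6] = eper$bookke
  rot[7] = per$bookkee
  rot[8] = er$bookkeep
  rot[9] = r$bookkeepe
  rot[10] = $bookkeeper
Sorted (with $ < everything):
  sorted[0] = $bookkeeper  (last char: 'r')
  sorted[1] = bookkeeper$  (last char: '$')
  sorted[2] = eeper$bookk  (last char: 'k')
  sorted[3] = eper$bookke  (last char: 'e')
  sorted[4] = er$bookkeep  (last char: 'p')
  sorted[5] = keeper$book  (last char: 'k')
  sorted[6] = kkeeper$boo  (last char: 'o')
  sorted[7] = okkeeper$bo  (last char: 'o')
  sorted[8] = ookkeeper$b  (last char: 'b')
  sorted[9] = per$bookkee  (last char: 'e')
  sorted[10] = r$bookkeepe  (last char: 'e')
Last column: r$kepkoobee
Original string S is at sorted index 1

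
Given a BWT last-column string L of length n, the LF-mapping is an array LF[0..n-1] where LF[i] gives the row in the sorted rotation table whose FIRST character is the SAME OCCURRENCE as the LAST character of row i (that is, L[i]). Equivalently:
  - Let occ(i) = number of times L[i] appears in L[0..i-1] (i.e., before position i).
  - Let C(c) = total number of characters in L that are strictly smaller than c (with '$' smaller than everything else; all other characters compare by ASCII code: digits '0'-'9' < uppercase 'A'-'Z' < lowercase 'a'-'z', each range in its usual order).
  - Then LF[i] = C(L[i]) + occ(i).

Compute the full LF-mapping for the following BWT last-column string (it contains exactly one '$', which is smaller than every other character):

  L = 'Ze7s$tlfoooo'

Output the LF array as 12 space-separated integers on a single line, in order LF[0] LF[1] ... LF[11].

Answer: 2 3 1 10 0 11 5 4 6 7 8 9

Derivation:
Char counts: '$':1, '7':1, 'Z':1, 'e':1, 'f':1, 'l':1, 'o':4, 's':1, 't':1
C (first-col start): C('$')=0, C('7')=1, C('Z')=2, C('e')=3, C('f')=4, C('l')=5, C('o')=6, C('s')=10, C('t')=11
L[0]='Z': occ=0, LF[0]=C('Z')+0=2+0=2
L[1]='e': occ=0, LF[1]=C('e')+0=3+0=3
L[2]='7': occ=0, LF[2]=C('7')+0=1+0=1
L[3]='s': occ=0, LF[3]=C('s')+0=10+0=10
L[4]='$': occ=0, LF[4]=C('$')+0=0+0=0
L[5]='t': occ=0, LF[5]=C('t')+0=11+0=11
L[6]='l': occ=0, LF[6]=C('l')+0=5+0=5
L[7]='f': occ=0, LF[7]=C('f')+0=4+0=4
L[8]='o': occ=0, LF[8]=C('o')+0=6+0=6
L[9]='o': occ=1, LF[9]=C('o')+1=6+1=7
L[10]='o': occ=2, LF[10]=C('o')+2=6+2=8
L[11]='o': occ=3, LF[11]=C('o')+3=6+3=9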